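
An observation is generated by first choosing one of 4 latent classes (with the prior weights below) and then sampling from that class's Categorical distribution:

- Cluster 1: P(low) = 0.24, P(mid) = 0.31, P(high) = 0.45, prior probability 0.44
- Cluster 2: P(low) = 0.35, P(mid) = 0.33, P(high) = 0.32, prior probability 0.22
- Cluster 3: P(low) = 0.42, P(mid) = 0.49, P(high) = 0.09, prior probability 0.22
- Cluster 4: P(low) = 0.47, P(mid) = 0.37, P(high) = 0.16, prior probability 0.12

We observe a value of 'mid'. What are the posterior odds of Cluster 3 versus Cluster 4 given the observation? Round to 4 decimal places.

2.4279

The posterior odds equal the prior odds times the likelihood ratio: (π_i/π_j)·(f_i(x)/f_j(x)).
Categorical probabilities:
  p_1 = 0.31
  p_2 = 0.33
  p_3 = 0.49
  p_4 = 0.37
Odds = (0.22/0.12) × (0.49/0.37) = 1.83333 × 1.32432 ≈ 2.4279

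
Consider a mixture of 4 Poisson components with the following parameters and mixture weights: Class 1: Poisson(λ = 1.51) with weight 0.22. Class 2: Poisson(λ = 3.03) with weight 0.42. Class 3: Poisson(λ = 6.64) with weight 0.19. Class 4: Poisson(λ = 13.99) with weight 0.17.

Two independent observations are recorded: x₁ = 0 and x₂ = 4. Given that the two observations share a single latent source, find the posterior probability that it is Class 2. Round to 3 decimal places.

The responsibility of component k is π_k f_k(x) divided by Σ_j π_j f_j(x).
Since both observations come from the same component, the likelihood for component k is f_k(x₁)·f_k(x₂).
  p_1 = [e^(−1.51)·1.51^0/0! = 0.22091] × [0.0478533] = 0.0105713
  p_2 = [e^(−3.03)·3.03^0/0! = 0.0483156] × [0.169686] = 0.00819851
  p_3 = [e^(−6.64)·6.64^0/0! = 0.00130703] × [0.105863] = 0.000138366
  p_4 = [e^(−13.99)·13.99^0/0! = 8.39886e-07] × [0.00134054] = 1.1259e-09
Unnormalised posteriors:
  π_1·p_1 = 0.22 × 0.0105713 = 0.00232568
  π_2·p_2 = 0.42 × 0.00819851 = 0.00344337
  π_3·p_3 = 0.19 × 0.000138366 = 2.62896e-05
  π_4·p_4 = 0.17 × 1.1259e-09 = 1.91403e-10
Marginal: 0.00232568 + 0.00344337 + 2.62896e-05 + 1.91403e-10 = 0.00579534
Responsibility of Class 2: 0.00344337 / 0.00579534 ≈ 0.594

0.594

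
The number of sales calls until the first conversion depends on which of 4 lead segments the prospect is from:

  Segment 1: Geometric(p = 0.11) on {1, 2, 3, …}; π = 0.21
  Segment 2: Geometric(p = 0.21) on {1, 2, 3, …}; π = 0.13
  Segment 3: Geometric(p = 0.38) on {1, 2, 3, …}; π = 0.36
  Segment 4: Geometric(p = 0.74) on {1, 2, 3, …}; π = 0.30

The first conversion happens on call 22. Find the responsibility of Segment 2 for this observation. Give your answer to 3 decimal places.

The responsibility of component k is π_k f_k(x) divided by Σ_j π_j f_j(x).
Geometric probabilities:
  L_1 = 0.11·(1−0.11)^21 = 0.11·0.0865347 = 0.00951881
  L_2 = 0.21·(1−0.21)^21 = 0.21·0.00708221 = 0.00148726
  L_3 = 0.38·(1−0.38)^21 = 0.38·4.36743e-05 = 1.65962e-05
  L_4 = 0.74·(1−0.74)^21 = 0.74·5.18132e-13 = 3.83418e-13
Weight by the priors:
  π_1·L_1 = 0.21 × 0.00951881 = 0.00199895
  π_2·L_2 = 0.13 × 0.00148726 = 0.000193344
  π_3·L_3 = 0.36 × 1.65962e-05 = 5.97464e-06
  π_4·L_4 = 0.30 × 3.83418e-13 = 1.15025e-13
Evidence: 0.00199895 + 0.000193344 + 5.97464e-06 + 1.15025e-13 = 0.00219827
P(Segment 2 | the observation) ≈ 0.088

0.088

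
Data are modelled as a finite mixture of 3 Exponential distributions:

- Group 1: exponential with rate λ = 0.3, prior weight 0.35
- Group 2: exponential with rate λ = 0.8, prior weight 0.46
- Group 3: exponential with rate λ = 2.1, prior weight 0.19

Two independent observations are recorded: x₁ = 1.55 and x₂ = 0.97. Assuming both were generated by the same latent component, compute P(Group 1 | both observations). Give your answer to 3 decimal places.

By Bayes' theorem, P(k | x) = π_k f_k(x) / Σ_j π_j f_j(x).
Since both observations come from the same component, the likelihood for component k is f_k(x₁)·f_k(x₂).
  f_1 = [0.188441] × [0.224255] = 0.0422587
  f_2 = [0.231507] × [0.368195] = 0.0852398
  f_3 = [0.0810197] × [0.273881] = 0.0221897
Multiply by the mixture weights:
  π_1·f_1 = 0.35 × 0.0422587 = 0.0147905
  π_2·f_2 = 0.46 × 0.0852398 = 0.0392103
  π_3·f_3 = 0.19 × 0.0221897 = 0.00421605
Sum: 0.0147905 + 0.0392103 + 0.00421605 = 0.0582169
P(Group 1 | x₁,x₂) = 0.0147905 / 0.0582169 ≈ 0.254

0.254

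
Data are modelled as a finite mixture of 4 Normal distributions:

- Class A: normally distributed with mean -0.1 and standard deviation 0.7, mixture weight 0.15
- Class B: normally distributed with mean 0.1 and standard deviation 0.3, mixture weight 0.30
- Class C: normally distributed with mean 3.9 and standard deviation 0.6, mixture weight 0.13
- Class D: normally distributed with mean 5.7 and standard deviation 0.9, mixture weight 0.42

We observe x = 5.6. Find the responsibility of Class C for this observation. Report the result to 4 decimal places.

By Bayes' theorem, P(k | x) = w_k f_k(x) / Σ_j w_j f_j(x).
Component likelihoods at x = 5.6:
  L_A = (1/(0.7·√(2π)))·exp(−(5.6−-0.1)²/(2·0.7²)) = 0.569918·exp(-33.15306) = 2.27835e-15
  L_B = (1/(0.3·√(2π)))·exp(−(5.6−0.1)²/(2·0.3²)) = 1.329808·exp(-168.05556) = 1.37464e-73
  L_C = (1/(0.6·√(2π)))·exp(−(5.6−3.9)²/(2·0.6²)) = 0.664904·exp(-4.01389) = 0.0120102
  L_D = (1/(0.9·√(2π)))·exp(−(5.6−5.7)²/(2·0.9²)) = 0.443269·exp(-0.00617) = 0.440541
Unnormalised posteriors:
  w_A·L_A = 0.15 × 2.27835e-15 = 3.41753e-16
  w_B·L_B = 0.30 × 1.37464e-73 = 4.12391e-74
  w_C·L_C = 0.13 × 0.0120102 = 0.00156132
  w_D·L_D = 0.42 × 0.440541 = 0.185027
Denominator: 3.41753e-16 + 4.12391e-74 + 0.00156132 + 0.185027 = 0.186589
Responsibility of Class C: 0.00156132 / 0.186589 ≈ 0.0084

0.0084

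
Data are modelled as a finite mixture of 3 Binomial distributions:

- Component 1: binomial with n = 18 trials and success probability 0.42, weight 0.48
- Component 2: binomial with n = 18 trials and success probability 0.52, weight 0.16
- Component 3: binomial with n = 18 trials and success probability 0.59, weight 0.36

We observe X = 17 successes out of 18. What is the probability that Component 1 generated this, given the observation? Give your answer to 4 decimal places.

The responsibility of component k is π_k f_k(x) divided by Σ_j π_j f_j(x).
Binomial probabilities:
  f_1 = 4.11091e-06
  f_2 = 0.000128402
  f_3 = 0.00093873
Prior × likelihood for each component:
  π_1·f_1 = 0.48 × 4.11091e-06 = 1.97324e-06
  π_2·f_2 = 0.16 × 0.000128402 = 2.05443e-05
  π_3·f_3 = 0.36 × 0.00093873 = 0.000337943
Marginal: 1.97324e-06 + 2.05443e-05 + 0.000337943 = 0.00036046
So the posterior for Component 1 is 1.97324e-06 / 0.00036046 ≈ 0.0055.

0.0055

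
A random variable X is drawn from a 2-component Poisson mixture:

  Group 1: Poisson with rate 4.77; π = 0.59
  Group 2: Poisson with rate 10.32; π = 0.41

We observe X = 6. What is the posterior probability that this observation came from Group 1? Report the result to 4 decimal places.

Apply Bayes' rule: the posterior for each component is proportional to its prior times its likelihood at x.
Evaluate each component's likelihood at the observed value:
  p_1 = 0.138737
  p_2 = 0.0553129
Multiply by the mixture weights:
  π_1·p_1 = 0.59 × 0.138737 = 0.081855
  π_2·p_2 = 0.41 × 0.0553129 = 0.0226783
Marginal: 0.081855 + 0.0226783 = 0.104533
P(Group 1 | 6) = 0.081855 / 0.104533 ≈ 0.7831

0.7831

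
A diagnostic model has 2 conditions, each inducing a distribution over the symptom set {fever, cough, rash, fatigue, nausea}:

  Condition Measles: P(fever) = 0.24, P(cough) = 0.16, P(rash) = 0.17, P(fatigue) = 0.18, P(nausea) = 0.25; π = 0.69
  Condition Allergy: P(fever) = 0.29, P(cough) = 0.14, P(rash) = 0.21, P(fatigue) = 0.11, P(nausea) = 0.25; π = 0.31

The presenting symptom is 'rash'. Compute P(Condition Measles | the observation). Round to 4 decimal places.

0.6431

P(component k | x) = π_k·f_k(x) / marginal(x), where marginal(x) = Σ_j π_j·f_j(x).
Evaluate each component's likelihood at the observed value:
  f_Measles = P(rash | comp) = 0.17
  f_Allergy = P(rash | comp) = 0.21
Weight by the priors:
  π_Measles·f_Measles = 0.69 × 0.17 = 0.1173
  π_Allergy·f_Allergy = 0.31 × 0.21 = 0.0651
Denominator: 0.1173 + 0.0651 = 0.1824
So the posterior for Condition Measles is 0.1173 / 0.1824 ≈ 0.6431.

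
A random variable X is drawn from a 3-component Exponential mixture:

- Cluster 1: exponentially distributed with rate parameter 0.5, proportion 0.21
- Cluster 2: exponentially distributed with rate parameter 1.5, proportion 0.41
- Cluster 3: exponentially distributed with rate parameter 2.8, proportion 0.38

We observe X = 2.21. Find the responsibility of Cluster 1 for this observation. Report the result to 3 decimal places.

0.586

Posterior ∝ prior × likelihood, so P(k | x) ∝ w_k f_k(x); normalise over all components.
Evaluate each component's likelihood at the observed value:
  p_1 = 0.165605
  p_2 = 0.0545011
  p_3 = 0.00575101
Prior × likelihood for each component:
  w_1·p_1 = 0.21 × 0.165605 = 0.0347771
  w_2·p_2 = 0.41 × 0.0545011 = 0.0223454
  w_3·p_3 = 0.38 × 0.00575101 = 0.00218538
Marginal: 0.0347771 + 0.0223454 + 0.00218538 = 0.059308
So the posterior for Cluster 1 is 0.0347771 / 0.059308 ≈ 0.586.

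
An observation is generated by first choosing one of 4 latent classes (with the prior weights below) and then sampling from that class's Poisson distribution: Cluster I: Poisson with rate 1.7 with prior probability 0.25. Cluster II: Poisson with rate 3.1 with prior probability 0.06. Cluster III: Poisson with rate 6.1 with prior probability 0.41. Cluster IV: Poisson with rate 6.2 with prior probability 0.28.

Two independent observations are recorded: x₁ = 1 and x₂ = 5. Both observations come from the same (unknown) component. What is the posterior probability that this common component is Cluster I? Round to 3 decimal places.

By Bayes' theorem, P(k | x) = w_k f_k(x) / Σ_j w_j f_j(x).
Since both observations come from the same component, the likelihood for component k is f_k(x₁)·f_k(x₂).
  f_I = [e^(−1.7)·1.7^1/1! = 0.310562] × [0.0216154] = 0.00671291
  f_II = [e^(−3.1)·3.1^1/1! = 0.139653] × [0.107477] = 0.0150094
  f_III = [e^(−6.1)·6.1^1/1! = 0.0136815] × [0.15786] = 0.00215976
  f_IV = [e^(−6.2)·6.2^1/1! = 0.0125825] × [0.154936] = 0.00194947
Prior × likelihood for each component:
  w_I·f_I = 0.25 × 0.00671291 = 0.00167823
  w_II·f_II = 0.06 × 0.0150094 = 0.000900564
  w_III·f_III = 0.41 × 0.00215976 = 0.000885501
  w_IV·f_IV = 0.28 × 0.00194947 = 0.000545853
Evidence: 0.00167823 + 0.000900564 + 0.000885501 + 0.000545853 = 0.00401015
P(Cluster I | x) ≈ 0.418

0.418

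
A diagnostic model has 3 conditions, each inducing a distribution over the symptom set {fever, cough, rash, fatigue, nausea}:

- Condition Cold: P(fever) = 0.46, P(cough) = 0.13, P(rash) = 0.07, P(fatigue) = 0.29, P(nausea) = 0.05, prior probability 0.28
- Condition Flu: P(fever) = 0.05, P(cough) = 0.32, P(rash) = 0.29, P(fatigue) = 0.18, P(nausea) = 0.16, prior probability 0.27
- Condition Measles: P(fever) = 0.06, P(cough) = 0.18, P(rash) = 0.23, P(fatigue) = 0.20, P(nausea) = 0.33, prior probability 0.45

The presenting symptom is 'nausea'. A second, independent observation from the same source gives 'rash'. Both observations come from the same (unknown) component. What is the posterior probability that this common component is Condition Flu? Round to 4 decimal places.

Posterior ∝ prior × likelihood, so P(k | x) ∝ w_k f_k(x); normalise over all components.
Since both observations come from the same component, the likelihood for component k is f_k(x₁)·f_k(x₂).
  p_Cold = [P(nausea | comp) = 0.05] × [0.07] = 0.0035
  p_Flu = [P(nausea | comp) = 0.16] × [0.29] = 0.0464
  p_Measles = [P(nausea | comp) = 0.33] × [0.23] = 0.0759
Weight by the priors:
  w_Cold·p_Cold = 0.28 × 0.0035 = 0.00098
  w_Flu·p_Flu = 0.27 × 0.0464 = 0.012528
  w_Measles·p_Measles = 0.45 × 0.0759 = 0.034155
Marginal: 0.00098 + 0.012528 + 0.034155 = 0.047663
Responsibility of Condition Flu: 0.012528 / 0.047663 ≈ 0.2628

0.2628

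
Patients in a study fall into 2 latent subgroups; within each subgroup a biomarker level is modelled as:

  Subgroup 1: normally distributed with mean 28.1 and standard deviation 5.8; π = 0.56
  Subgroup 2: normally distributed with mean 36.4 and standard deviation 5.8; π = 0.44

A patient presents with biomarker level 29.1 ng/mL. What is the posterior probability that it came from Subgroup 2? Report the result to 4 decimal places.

P(component k | x) = w_k·f_k(x) / marginal(x), where marginal(x) = Σ_j w_j·f_j(x).
Evaluate each component's likelihood at the observed value:
  p_1 = (1/(5.8·√(2π)))·exp(−(29.1−28.1)²/(2·5.8²)) = 0.068783·exp(-0.01486) = 0.0677684
  p_2 = (1/(5.8·√(2π)))·exp(−(29.1−36.4)²/(2·5.8²)) = 0.068783·exp(-0.79206) = 0.0311525
Unnormalised posteriors:
  w_1·p_1 = 0.56 × 0.0677684 = 0.0379503
  w_2·p_2 = 0.44 × 0.0311525 = 0.0137071
Evidence: 0.0379503 + 0.0137071 = 0.0516574
So the posterior for Subgroup 2 is 0.0137071 / 0.0516574 ≈ 0.2653.

0.2653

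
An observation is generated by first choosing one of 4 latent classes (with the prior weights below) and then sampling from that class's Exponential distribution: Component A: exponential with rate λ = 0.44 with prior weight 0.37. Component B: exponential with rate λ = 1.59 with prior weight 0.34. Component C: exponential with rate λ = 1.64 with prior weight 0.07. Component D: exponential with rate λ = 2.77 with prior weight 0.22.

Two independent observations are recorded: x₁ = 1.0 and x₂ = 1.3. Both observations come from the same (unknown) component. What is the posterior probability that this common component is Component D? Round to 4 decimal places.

The responsibility of component k is P(Z=k) f_k(x) divided by Σ_j P(Z=j) f_j(x).
Since both observations come from the same component, the likelihood for component k is f_k(x₁)·f_k(x₂).
  L_A = [0.283376] × [0.248334] = 0.0703719
  L_B = [0.324242] × [0.201238] = 0.0652498
  L_C = [0.318127] × [0.194504] = 0.061877
  L_D = [0.173574] × [0.0756111] = 0.0131241
Multiply by the mixture weights:
  P(Z=A)·L_A = 0.37 × 0.0703719 = 0.0260376
  P(Z=B)·L_B = 0.34 × 0.0652498 = 0.0221849
  P(Z=C)·L_C = 0.07 × 0.061877 = 0.00433139
  P(Z=D)·L_D = 0.22 × 0.0131241 = 0.0028873
Sum: 0.0260376 + 0.0221849 + 0.00433139 + 0.0028873 = 0.0554412
So the posterior for Component D is 0.0028873 / 0.0554412 ≈ 0.0521.

0.0521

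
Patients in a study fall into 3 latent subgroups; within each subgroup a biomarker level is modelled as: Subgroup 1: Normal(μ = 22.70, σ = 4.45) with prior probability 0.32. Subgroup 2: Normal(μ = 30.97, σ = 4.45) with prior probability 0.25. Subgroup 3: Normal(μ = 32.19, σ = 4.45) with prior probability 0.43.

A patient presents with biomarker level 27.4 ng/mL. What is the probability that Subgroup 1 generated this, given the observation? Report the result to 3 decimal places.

The responsibility of component k is π_k f_k(x) divided by Σ_j π_j f_j(x).
Component likelihoods at x = 27.4 ng/mL:
  f_1 = 0.0513238
  f_2 = 0.0649821
  f_3 = 0.0502288
Prior × likelihood for each component:
  π_1·f_1 = 0.32 × 0.0513238 = 0.0164236
  π_2·f_2 = 0.25 × 0.0649821 = 0.0162455
  π_3·f_3 = 0.43 × 0.0502288 = 0.0215984
Normaliser: 0.0164236 + 0.0162455 + 0.0215984 = 0.0542676
So the posterior for Subgroup 1 is 0.0164236 / 0.0542676 ≈ 0.303.

0.303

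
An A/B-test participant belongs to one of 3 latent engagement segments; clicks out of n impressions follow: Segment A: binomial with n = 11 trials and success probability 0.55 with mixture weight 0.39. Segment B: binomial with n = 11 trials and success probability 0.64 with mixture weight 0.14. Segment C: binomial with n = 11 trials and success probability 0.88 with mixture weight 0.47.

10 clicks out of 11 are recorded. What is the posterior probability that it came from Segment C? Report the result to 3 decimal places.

Posterior ∝ prior × likelihood, so P(k | x) ∝ π_k f_k(x); normalise over all components.
Binomial probabilities:
  L_A = C(11,10)·0.55^10·0.45^1 = 11·0.00253295·0.45 = 0.0125381
  L_B = C(11,10)·0.64^10·0.36^1 = 11·0.0115292·0.36 = 0.0456557
  L_C = C(11,10)·0.88^10·0.12^1 = 11·0.278501·0.12 = 0.367621
Unnormalised posteriors:
  π_A·L_A = 0.39 × 0.0125381 = 0.00488986
  π_B·L_B = 0.14 × 0.0456557 = 0.0063918
  π_C·L_C = 0.47 × 0.367621 = 0.172782
Sum: 0.00488986 + 0.0063918 + 0.172782 = 0.184064
P(Segment C | x) = 0.172782 / 0.184064 ≈ 0.939

0.939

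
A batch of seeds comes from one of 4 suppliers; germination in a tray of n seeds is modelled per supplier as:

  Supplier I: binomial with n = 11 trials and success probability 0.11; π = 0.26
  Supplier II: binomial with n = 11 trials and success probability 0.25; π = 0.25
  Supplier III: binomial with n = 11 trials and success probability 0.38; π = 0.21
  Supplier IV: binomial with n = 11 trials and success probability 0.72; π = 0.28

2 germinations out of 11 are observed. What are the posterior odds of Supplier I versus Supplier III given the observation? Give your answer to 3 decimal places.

2.685

Since P(k|x) ∝ P(Z=k) f_k(x), the posterior odds are P(Z=i) f_i(x) / (P(Z=j) f_j(x)).
Evaluate each component's likelihood at the observed value:
  f_I = 0.233162
  f_II = 0.258104
  f_III = 0.107512
  f_IV = 0.000301613
0.0606222 / 0.0225774 ≈ 2.685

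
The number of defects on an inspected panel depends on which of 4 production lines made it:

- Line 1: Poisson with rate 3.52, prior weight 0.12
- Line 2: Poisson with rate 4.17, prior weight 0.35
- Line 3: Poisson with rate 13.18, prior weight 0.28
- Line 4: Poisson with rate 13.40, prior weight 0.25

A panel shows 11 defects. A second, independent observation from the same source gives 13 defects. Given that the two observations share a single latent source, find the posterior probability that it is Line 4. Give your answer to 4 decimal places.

P(component k | x) = w_k·f_k(x) / marginal(x), where marginal(x) = Σ_j w_j·f_j(x).
Since both observations come from the same component, the likelihood for component k is f_k(x₁)·f_k(x₂).
  L_1 = [0.000762249] × [6.05421e-05] = 4.61482e-08
  L_2 = [0.00256645] × [0.000286075] = 7.34198e-07
  L_3 = [0.0986081] × [0.109804] = 0.0108276
  L_4 = [0.0949404] × [0.109279] = 0.010375
Multiply by the mixture weights:
  w_1·L_1 = 0.12 × 4.61482e-08 = 5.53778e-09
  w_2·L_2 = 0.35 × 7.34198e-07 = 2.56969e-07
  w_3·L_3 = 0.28 × 0.0108276 = 0.00303172
  w_4·L_4 = 0.25 × 0.010375 = 0.00259374
Marginal: 5.53778e-09 + 2.56969e-07 + 0.00303172 + 0.00259374 = 0.00562573
P(Line 4 | x₁,x₂) = 0.00259374 / 0.00562573 ≈ 0.4611

0.4611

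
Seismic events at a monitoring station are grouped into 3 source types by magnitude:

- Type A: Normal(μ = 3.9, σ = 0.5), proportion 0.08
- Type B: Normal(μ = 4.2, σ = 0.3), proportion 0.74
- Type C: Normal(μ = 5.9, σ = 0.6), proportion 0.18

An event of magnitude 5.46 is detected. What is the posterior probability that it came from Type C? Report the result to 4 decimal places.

0.9931

P(component k | x) = w_k·f_k(x) / marginal(x), where marginal(x) = Σ_j w_j·f_j(x).
Component likelihoods at x = 5.46:
  f_A = 0.00613963
  f_B = 0.000196477
  f_C = 0.508138
Unnormalised posteriors:
  w_A·f_A = 0.08 × 0.00613963 = 0.00049117
  w_B·f_B = 0.74 × 0.000196477 = 0.000145393
  w_C·f_C = 0.18 × 0.508138 = 0.0914649
Denominator: 0.00049117 + 0.000145393 + 0.0914649 = 0.0921014
P(Type C | data) ≈ 0.9931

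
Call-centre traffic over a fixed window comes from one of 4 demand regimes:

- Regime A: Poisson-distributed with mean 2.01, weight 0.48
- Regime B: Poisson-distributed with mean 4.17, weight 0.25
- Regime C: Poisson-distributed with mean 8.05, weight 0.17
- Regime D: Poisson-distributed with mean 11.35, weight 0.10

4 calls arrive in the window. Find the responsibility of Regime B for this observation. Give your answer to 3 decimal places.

0.474

By Bayes' theorem, P(k | x) = w_k f_k(x) / Σ_j w_j f_j(x).
Evaluate each component's likelihood at the observed value:
  L_A = 0.0911257
  L_B = 0.194682
  L_C = 0.0558344
  L_D = 0.00813823
Weight by the priors:
  w_A·L_A = 0.48 × 0.0911257 = 0.0437404
  w_B·L_B = 0.25 × 0.194682 = 0.0486704
  w_C·L_C = 0.17 × 0.0558344 = 0.00949184
  w_D·L_D = 0.10 × 0.00813823 = 0.000813823
Marginal: 0.0437404 + 0.0486704 + 0.00949184 + 0.000813823 = 0.102716
P(Regime B | data) ≈ 0.474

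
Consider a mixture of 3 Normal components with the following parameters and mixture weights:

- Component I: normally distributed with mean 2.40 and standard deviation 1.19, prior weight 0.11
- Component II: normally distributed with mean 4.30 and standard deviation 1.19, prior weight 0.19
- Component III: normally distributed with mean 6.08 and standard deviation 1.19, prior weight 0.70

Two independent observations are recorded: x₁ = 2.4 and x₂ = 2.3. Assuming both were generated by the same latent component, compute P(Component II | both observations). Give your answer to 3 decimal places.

The responsibility of component k is P(Z=k) f_k(x) divided by Σ_j P(Z=j) f_j(x).
Since both observations come from the same component, the likelihood for component k is f_k(x₁)·f_k(x₂).
  L_I = [(1/(1.19·√(2π)))·exp(−(2.4−2.40)²/(2·1.19²)) = 0.335246·exp(-0.00000) = 0.335246] × [0.334064] = 0.111993
  L_II = [(1/(1.19·√(2π)))·exp(−(2.4−4.30)²/(2·1.19²)) = 0.335246·exp(-1.27463) = 0.0937129] × [0.0816575] = 0.00765236
  L_III = [(1/(1.19·√(2π)))·exp(−(2.4−6.08)²/(2·1.19²)) = 0.335246·exp(-4.78158) = 0.00281027] × [0.00215951] = 6.0688e-06
Multiply by the mixture weights:
  P(Z=I)·L_I = 0.11 × 0.111993 = 0.0123193
  P(Z=II)·L_II = 0.19 × 0.00765236 = 0.00145395
  P(Z=III)·L_III = 0.70 × 6.0688e-06 = 4.24816e-06
Normaliser: 0.0123193 + 0.00145395 + 4.24816e-06 = 0.0137775
P(Component II | x₁, x₂) = 0.00145395 / 0.0137775 ≈ 0.106

0.106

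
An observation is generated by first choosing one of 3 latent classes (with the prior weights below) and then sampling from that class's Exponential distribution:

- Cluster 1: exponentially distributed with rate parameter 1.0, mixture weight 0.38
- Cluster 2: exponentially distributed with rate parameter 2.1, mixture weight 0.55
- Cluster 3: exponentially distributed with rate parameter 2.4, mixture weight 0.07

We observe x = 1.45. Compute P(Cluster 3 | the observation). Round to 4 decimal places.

By Bayes' theorem, P(k | x) = π_k f_k(x) / Σ_j π_j f_j(x).
Evaluate each component's likelihood at the observed value:
  f_1 = 1.0·e^(−1.0·1.45) = 1.0·e^(−1.4500) = 0.23457
  f_2 = 2.1·e^(−2.1·1.45) = 2.1·e^(−3.0450) = 0.0999523
  f_3 = 2.4·e^(−2.4·1.45) = 2.4·e^(−3.4800) = 0.0739378
Weight by the priors:
  π_1·f_1 = 0.38 × 0.23457 = 0.0891367
  π_2·f_2 = 0.55 × 0.0999523 = 0.0549737
  π_3·f_3 = 0.07 × 0.0739378 = 0.00517565
Denominator: 0.0891367 + 0.0549737 + 0.00517565 = 0.149286
P(Cluster 3 | data) ≈ 0.0347

0.0347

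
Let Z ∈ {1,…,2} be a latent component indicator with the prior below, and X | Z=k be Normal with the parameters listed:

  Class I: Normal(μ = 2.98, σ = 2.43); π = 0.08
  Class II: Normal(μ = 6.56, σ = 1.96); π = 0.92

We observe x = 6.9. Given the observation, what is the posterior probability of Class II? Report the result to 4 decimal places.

P(component k | x) = π_k·f_k(x) / marginal(x), where marginal(x) = Σ_j π_j·f_j(x).
Component likelihoods at x = 6.9:
  p_I = 0.0446909
  p_II = 0.200502
Unnormalised posteriors:
  π_I·p_I = 0.08 × 0.0446909 = 0.00357527
  π_II·p_II = 0.92 × 0.200502 = 0.184462
Evidence: 0.00357527 + 0.184462 = 0.188038
Responsibility of Class II: 0.184462 / 0.188038 ≈ 0.9810

0.9810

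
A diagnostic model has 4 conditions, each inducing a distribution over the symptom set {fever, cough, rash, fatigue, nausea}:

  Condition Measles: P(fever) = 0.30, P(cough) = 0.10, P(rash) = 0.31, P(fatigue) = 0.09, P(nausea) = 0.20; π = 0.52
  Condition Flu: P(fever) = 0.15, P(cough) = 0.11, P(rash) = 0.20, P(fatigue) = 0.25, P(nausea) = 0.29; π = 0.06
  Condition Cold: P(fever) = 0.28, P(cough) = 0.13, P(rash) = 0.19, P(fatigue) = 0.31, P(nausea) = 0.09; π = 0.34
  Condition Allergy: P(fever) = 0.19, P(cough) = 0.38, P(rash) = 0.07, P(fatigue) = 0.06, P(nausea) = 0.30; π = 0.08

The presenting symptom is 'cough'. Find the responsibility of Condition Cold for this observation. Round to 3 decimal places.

Posterior ∝ prior × likelihood, so P(k | x) ∝ w_k f_k(x); normalise over all components.
Categorical probabilities:
  f_Measles = 0.1
  f_Flu = 0.11
  f_Cold = 0.13
  f_Allergy = 0.38
Weight by the priors:
  w_Measles·f_Measles = 0.52 × 0.1 = 0.052
  w_Flu·f_Flu = 0.06 × 0.11 = 0.0066
  w_Cold·f_Cold = 0.34 × 0.13 = 0.0442
  w_Allergy·f_Allergy = 0.08 × 0.38 = 0.0304
Denominator: 0.052 + 0.0066 + 0.0442 + 0.0304 = 0.1332
Responsibility of Condition Cold: 0.0442 / 0.1332 ≈ 0.332

0.332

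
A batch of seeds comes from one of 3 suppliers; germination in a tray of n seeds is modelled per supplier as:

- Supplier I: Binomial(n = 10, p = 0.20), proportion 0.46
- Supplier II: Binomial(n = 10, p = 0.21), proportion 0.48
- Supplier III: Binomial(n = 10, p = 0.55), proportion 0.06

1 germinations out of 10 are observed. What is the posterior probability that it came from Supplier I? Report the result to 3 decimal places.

0.505

Posterior ∝ prior × likelihood, so P(k | x) ∝ π_k f_k(x); normalise over all components.
Evaluate each component's likelihood at the observed value:
  L_I = 0.268435
  L_II = 0.251688
  L_III = 0.00416174
Weight by the priors:
  π_I·L_I = 0.46 × 0.268435 = 0.12348
  π_II·L_II = 0.48 × 0.251688 = 0.12081
  π_III·L_III = 0.06 × 0.00416174 = 0.000249705
Denominator: 0.12348 + 0.12081 + 0.000249705 = 0.24454
Responsibility of Supplier I: 0.12348 / 0.24454 ≈ 0.505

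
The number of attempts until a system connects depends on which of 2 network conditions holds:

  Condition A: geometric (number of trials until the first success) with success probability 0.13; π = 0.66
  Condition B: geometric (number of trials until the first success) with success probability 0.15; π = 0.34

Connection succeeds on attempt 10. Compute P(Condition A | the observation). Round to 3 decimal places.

0.675

P(component k | x) = π_k·f_k(x) / marginal(x), where marginal(x) = Σ_j π_j·f_j(x).
Component likelihoods at x = 10:
  p_A = 0.0371207
  p_B = 0.0347425
Weight by the priors:
  π_A·p_A = 0.66 × 0.0371207 = 0.0244997
  π_B·p_B = 0.34 × 0.0347425 = 0.0118125
Marginal: 0.0244997 + 0.0118125 = 0.0363122
Responsibility of Condition A: 0.0244997 / 0.0363122 ≈ 0.675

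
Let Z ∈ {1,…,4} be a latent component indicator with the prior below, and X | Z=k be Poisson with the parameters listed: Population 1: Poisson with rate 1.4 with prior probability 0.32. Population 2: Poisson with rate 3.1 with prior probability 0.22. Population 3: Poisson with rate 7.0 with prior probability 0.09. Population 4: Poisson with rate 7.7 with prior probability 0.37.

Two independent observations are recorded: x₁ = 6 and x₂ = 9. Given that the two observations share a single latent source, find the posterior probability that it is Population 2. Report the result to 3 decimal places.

Apply Bayes' rule: the posterior for each component is proportional to its prior times its likelihood at x.
Since both observations come from the same component, the likelihood for component k is f_k(x₁)·f_k(x₂).
  L_1 = [0.00257883] × [1.40403e-05] = 3.62077e-08
  L_2 = [0.0555296] × [0.00328231] = 0.000182265
  L_3 = [0.149003] × [0.101405] = 0.0151096
  L_4 = [0.131082] × [0.118737] = 0.0155643
Multiply by the mixture weights:
  P(Z=1)·L_1 = 0.32 × 3.62077e-08 = 1.15865e-08
  P(Z=2)·L_2 = 0.22 × 0.000182265 = 4.00984e-05
  P(Z=3)·L_3 = 0.09 × 0.0151096 = 0.00135986
  P(Z=4)·L_4 = 0.37 × 0.0155643 = 0.0057588
Normaliser: 1.15865e-08 + 4.00984e-05 + 0.00135986 + 0.0057588 = 0.00715877
P(Population 2 | x₁, x₂) = 4.00984e-05 / 0.00715877 ≈ 0.006

0.006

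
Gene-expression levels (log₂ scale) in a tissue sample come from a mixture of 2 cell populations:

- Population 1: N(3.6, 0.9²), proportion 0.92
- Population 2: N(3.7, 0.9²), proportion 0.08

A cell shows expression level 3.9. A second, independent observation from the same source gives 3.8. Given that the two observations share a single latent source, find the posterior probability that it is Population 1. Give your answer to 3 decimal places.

0.916

Apply Bayes' rule: the posterior for each component is proportional to its prior times its likelihood at x.
Since both observations come from the same component, the likelihood for component k is f_k(x₁)·f_k(x₂).
  p_1 = [0.419315] × [0.432458] = 0.181336
  p_2 = [0.432458] × [0.440541] = 0.190516
Multiply by the mixture weights:
  w_1·p_1 = 0.92 × 0.181336 = 0.166829
  w_2·p_2 = 0.08 × 0.190516 = 0.0152413
Denominator: 0.166829 + 0.0152413 = 0.18207
P(Population 1 | x₁,x₂) = 0.166829 / 0.18207 ≈ 0.916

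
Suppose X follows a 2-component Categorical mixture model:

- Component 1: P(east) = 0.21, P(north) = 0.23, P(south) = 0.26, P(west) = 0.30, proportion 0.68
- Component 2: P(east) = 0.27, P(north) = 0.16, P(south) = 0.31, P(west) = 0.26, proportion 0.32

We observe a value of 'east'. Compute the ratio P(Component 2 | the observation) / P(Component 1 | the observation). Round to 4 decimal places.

0.6050

Since P(k|x) ∝ P(Z=k) f_k(x), the posterior odds are P(Z=i) f_i(x) / (P(Z=j) f_j(x)).
Evaluate each component's likelihood at the observed value:
  f_1 = P(east | comp) = 0.21
  f_2 = P(east | comp) = 0.27
0.0864 / 0.1428 ≈ 0.6050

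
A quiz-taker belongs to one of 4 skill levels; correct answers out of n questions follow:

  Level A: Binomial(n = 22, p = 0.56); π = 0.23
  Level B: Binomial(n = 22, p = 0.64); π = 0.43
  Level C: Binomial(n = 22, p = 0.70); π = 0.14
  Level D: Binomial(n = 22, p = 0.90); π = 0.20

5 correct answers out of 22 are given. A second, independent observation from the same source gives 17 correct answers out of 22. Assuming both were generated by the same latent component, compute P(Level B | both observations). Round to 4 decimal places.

0.2954

The responsibility of component k is w_k f_k(x) divided by Σ_j w_j f_j(x).
Since both observations come from the same component, the likelihood for component k is f_k(x₁)·f_k(x₂).
  f_A = [0.00125937] × [0.0227498] = 2.86503e-05
  f_B = [8.10138e-05] × [0.08074] = 6.54106e-06
  f_C = [5.71569e-06] × [0.148864] = 8.5086e-07
  f_D = [1.555e-13] × [0.0439177] = 6.82918e-15
Weight by the priors:
  w_A·f_A = 0.23 × 2.86503e-05 = 6.58957e-06
  w_B·f_B = 0.43 × 6.54106e-06 = 2.81266e-06
  w_C·f_C = 0.14 × 8.5086e-07 = 1.1912e-07
  w_D·f_D = 0.20 × 6.82918e-15 = 1.36584e-15
Marginal: 6.58957e-06 + 2.81266e-06 + 1.1912e-07 + 1.36584e-15 = 9.52134e-06
P(Level B | data) = 2.81266e-06 / 9.52134e-06 ≈ 0.2954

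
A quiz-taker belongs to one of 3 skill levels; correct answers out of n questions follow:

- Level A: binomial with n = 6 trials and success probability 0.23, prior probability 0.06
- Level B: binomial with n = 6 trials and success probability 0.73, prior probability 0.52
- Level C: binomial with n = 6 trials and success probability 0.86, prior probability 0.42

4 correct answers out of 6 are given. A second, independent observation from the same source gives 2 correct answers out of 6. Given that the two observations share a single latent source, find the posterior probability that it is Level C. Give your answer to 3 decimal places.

Posterior ∝ prior × likelihood, so P(k | x) ∝ π_k f_k(x); normalise over all components.
Since both observations come from the same component, the likelihood for component k is f_k(x₁)·f_k(x₂).
  L_A = [C(6,4)·0.23^4·0.77^2 = 15·0.00279841·0.5929 = 0.0248877] × [0.278939] = 0.00694215
  L_B = [C(6,4)·0.73^4·0.27^2 = 15·0.283982·0.0729 = 0.310535] × [0.0424807] = 0.0131917
  L_C = [C(6,4)·0.86^4·0.14^2 = 15·0.547008·0.0196 = 0.16082] × [0.00426187] = 0.000685396
Weight by the priors:
  π_A·L_A = 0.06 × 0.00694215 = 0.000416529
  π_B·L_B = 0.52 × 0.0131917 = 0.00685971
  π_C·L_C = 0.42 × 0.000685396 = 0.000287866
Evidence: 0.000416529 + 0.00685971 + 0.000287866 = 0.0075641
P(Level C | data) ≈ 0.038

0.038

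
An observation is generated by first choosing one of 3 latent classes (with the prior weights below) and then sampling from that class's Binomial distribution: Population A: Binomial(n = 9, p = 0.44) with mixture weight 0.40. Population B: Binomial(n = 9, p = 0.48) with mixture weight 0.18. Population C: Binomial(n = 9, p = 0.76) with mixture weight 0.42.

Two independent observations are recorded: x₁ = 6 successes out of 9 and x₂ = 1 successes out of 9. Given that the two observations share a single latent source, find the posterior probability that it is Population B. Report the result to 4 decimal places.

0.2672

Posterior ∝ prior × likelihood, so P(k | x) ∝ P(Z=k) f_k(x); normalise over all components.
Since both observations come from the same component, the likelihood for component k is f_k(x₁)·f_k(x₂).
  p_A = [0.107043] × [0.0383001] = 0.00409976
  p_B = [0.144456] × [0.0230946] = 0.00333616
  p_C = [0.223766] × [7.52915e-05] = 1.68477e-05
Multiply by the mixture weights:
  P(Z=A)·p_A = 0.40 × 0.00409976 = 0.00163991
  P(Z=B)·p_B = 0.18 × 0.00333616 = 0.000600509
  P(Z=C)·p_C = 0.42 × 1.68477e-05 = 7.07603e-06
Marginal: 0.00163991 + 0.000600509 + 7.07603e-06 = 0.00224749
P(Population B | data) = 0.000600509 / 0.00224749 ≈ 0.2672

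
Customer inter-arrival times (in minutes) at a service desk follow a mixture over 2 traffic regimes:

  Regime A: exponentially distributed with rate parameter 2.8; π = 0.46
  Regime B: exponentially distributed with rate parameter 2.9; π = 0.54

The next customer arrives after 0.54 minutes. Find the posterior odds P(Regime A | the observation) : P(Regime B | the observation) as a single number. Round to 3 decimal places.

The posterior odds equal the prior odds times the likelihood ratio: (π_i/π_j)·(f_i(x)/f_j(x)).
Evaluate each component's likelihood at the observed value:
  L_A = 2.8·e^(−2.8·0.54) = 2.8·e^(−1.5120) = 0.617312
  L_B = 2.9·e^(−2.9·0.54) = 2.9·e^(−1.5660) = 0.605749
0.283964 / 0.327105 ≈ 0.868

0.868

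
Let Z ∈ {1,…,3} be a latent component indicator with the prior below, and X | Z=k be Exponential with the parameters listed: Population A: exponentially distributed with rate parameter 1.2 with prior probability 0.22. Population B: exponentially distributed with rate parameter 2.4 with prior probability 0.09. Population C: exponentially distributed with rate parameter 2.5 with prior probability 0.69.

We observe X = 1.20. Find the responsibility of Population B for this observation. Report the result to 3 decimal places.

0.076

By Bayes' theorem, P(k | x) = π_k f_k(x) / Σ_j π_j f_j(x).
Exponential densities:
  p_A = 0.284313
  p_B = 0.134723
  p_C = 0.124468
Weight by the priors:
  π_A·p_A = 0.22 × 0.284313 = 0.0625489
  π_B·p_B = 0.09 × 0.134723 = 0.0121251
  π_C·p_C = 0.69 × 0.124468 = 0.0858827
Normaliser: 0.0625489 + 0.0121251 + 0.0858827 = 0.160557
P(Population B | x) ≈ 0.076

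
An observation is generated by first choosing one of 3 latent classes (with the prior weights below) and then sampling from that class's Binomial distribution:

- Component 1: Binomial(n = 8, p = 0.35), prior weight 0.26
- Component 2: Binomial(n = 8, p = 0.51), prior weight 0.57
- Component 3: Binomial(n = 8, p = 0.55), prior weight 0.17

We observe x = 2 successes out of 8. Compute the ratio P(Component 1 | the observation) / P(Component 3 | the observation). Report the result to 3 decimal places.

The posterior odds equal the prior odds times the likelihood ratio: (w_i/w_j)·(f_i(x)/f_j(x)).
Binomial probabilities:
  L_1 = C(8,2)·0.35^2·0.65^6 = 28·0.1225·0.0754189 = 0.258687
  L_2 = C(8,2)·0.51^2·0.49^6 = 28·0.2601·0.0138413 = 0.100803
  L_3 = C(8,2)·0.55^2·0.45^6 = 28·0.3025·0.00830377 = 0.0703329
0.0672586 / 0.0119566 ≈ 5.625

5.625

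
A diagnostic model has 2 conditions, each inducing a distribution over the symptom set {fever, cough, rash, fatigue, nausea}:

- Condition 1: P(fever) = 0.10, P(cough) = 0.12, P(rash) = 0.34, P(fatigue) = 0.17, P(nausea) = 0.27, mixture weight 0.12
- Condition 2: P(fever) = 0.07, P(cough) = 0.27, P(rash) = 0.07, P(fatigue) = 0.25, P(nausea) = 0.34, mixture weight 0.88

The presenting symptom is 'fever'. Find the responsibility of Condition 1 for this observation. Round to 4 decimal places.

0.1630

By Bayes' theorem, P(k | x) = π_k f_k(x) / Σ_j π_j f_j(x).
Component likelihoods at x = 'fever':
  p_1 = 0.1
  p_2 = 0.07
Weight by the priors:
  π_1·p_1 = 0.12 × 0.1 = 0.012
  π_2·p_2 = 0.88 × 0.07 = 0.0616
Normaliser: 0.012 + 0.0616 = 0.0736
Responsibility of Condition 1: 0.012 / 0.0736 ≈ 0.1630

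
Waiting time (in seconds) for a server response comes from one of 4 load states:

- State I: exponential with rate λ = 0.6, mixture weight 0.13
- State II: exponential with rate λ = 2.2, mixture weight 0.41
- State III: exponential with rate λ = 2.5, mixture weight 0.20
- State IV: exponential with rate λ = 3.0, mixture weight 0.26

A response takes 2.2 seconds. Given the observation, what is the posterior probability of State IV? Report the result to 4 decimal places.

By Bayes' theorem, P(k | x) = π_k f_k(x) / Σ_j π_j f_j(x).
Exponential densities:
  L_I = 0.160281
  L_II = 0.0173955
  L_III = 0.0102169
  L_IV = 0.0040811
Prior × likelihood for each component:
  π_I·L_I = 0.13 × 0.160281 = 0.0208366
  π_II·L_II = 0.41 × 0.0173955 = 0.00713216
  π_III·L_III = 0.20 × 0.0102169 = 0.00204339
  π_IV·L_IV = 0.26 × 0.0040811 = 0.00106109
Denominator: 0.0208366 + 0.00713216 + 0.00204339 + 0.00106109 = 0.0310732
So the posterior for State IV is 0.00106109 / 0.0310732 ≈ 0.0341.

0.0341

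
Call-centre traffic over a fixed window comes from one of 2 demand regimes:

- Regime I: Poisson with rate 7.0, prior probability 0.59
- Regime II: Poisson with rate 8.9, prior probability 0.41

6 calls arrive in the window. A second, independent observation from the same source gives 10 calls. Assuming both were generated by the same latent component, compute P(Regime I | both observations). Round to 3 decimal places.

0.580

P(component k | x) = P(Z=k)·f_k(x) / marginal(x), where marginal(x) = Σ_j P(Z=j)·f_j(x).
Since both observations come from the same component, the likelihood for component k is f_k(x₁)·f_k(x₂).
  L_I = [e^(−7.0)·7.0^6/6! = 0.149003] × [0.0709833] = 0.0105767
  L_II = [e^(−8.9)·8.9^6/6! = 0.0941427] × [0.117197] = 0.0110332
Unnormalised posteriors:
  P(Z=I)·L_I = 0.59 × 0.0105767 = 0.00624026
  P(Z=II)·L_II = 0.41 × 0.0110332 = 0.00452363
Normaliser: 0.00624026 + 0.00452363 = 0.0107639
Responsibility of Regime I: 0.00624026 / 0.0107639 ≈ 0.580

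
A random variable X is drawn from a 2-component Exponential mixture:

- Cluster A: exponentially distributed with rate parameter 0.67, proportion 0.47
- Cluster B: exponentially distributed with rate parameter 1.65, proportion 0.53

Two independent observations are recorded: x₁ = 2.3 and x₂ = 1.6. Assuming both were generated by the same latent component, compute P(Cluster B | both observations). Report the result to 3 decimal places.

P(component k | x) = P(Z=k)·f_k(x) / marginal(x), where marginal(x) = Σ_j P(Z=j)·f_j(x).
Since both observations come from the same component, the likelihood for component k is f_k(x₁)·f_k(x₂).
  L_A = [0.143492] × [0.229357] = 0.0329108
  L_B = [0.0370968] × [0.117746] = 0.004368
Multiply by the mixture weights:
  P(Z=A)·L_A = 0.47 × 0.0329108 = 0.0154681
  P(Z=B)·L_B = 0.53 × 0.004368 = 0.00231504
Normaliser: 0.0154681 + 0.00231504 = 0.0177831
Responsibility of Cluster B: 0.00231504 / 0.0177831 ≈ 0.130

0.130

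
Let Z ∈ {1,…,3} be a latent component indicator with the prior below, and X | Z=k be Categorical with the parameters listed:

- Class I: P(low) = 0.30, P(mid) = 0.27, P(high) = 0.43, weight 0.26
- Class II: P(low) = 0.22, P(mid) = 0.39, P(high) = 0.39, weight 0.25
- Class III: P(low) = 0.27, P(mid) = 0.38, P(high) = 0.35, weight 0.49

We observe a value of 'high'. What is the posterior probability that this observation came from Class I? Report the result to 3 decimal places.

0.294

The responsibility of component k is w_k f_k(x) divided by Σ_j w_j f_j(x).
Evaluate each component's likelihood at the observed value:
  p_I = P(high | comp) = 0.43
  p_II = P(high | comp) = 0.39
  p_III = P(high | comp) = 0.35
Unnormalised posteriors:
  w_I·p_I = 0.26 × 0.43 = 0.1118
  w_II·p_II = 0.25 × 0.39 = 0.0975
  w_III·p_III = 0.49 × 0.35 = 0.1715
Sum: 0.1118 + 0.0975 + 0.1715 = 0.3808
P(Class I | 'high') = 0.1118 / 0.3808 ≈ 0.294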